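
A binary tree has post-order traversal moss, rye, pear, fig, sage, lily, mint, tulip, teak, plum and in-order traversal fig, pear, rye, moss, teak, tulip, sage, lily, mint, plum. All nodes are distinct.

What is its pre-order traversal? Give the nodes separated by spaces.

plum teak fig pear rye moss tulip mint lily sage

The last element of post-order is the root; it splits in-order into left and right subtrees.
Root plum: left subtree has 9 nodes {fig, pear, rye, moss, teak, tulip, sage, lily, mint}, right has 0 { }.
  Root teak: left subtree has 4 nodes {fig, pear, rye, moss}, right has 4 {tulip, sage, lily, mint}.
    Root fig: left subtree has 0 nodes { }, right has 3 {pear, rye, moss}.
      Root pear: left subtree has 0 nodes { }, right has 2 {rye, moss}.
        Root rye: left subtree has 0 nodes { }, right has 1 {moss}.
    Root tulip: left subtree has 0 nodes { }, right has 3 {sage, lily, mint}.
      Root mint: left subtree has 2 nodes {sage, lily}, right has 0 { }.
        Root lily: left subtree has 1 node {sage}, right has 0 { }.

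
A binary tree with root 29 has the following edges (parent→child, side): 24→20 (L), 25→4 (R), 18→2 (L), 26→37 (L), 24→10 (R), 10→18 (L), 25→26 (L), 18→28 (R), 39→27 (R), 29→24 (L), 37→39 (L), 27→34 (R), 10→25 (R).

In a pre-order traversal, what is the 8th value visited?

25

Pre-order visits the node, then its left subtree, then its right subtree.
Visit 29.
At 29: go left to 24.
  Visit 24.
  At 24: go left to 20.
    20 is a leaf — visit 20.
  At 24: go right to 10.
    Visit 10.
    At 10: go left to 18.
      Visit 18.
      At 18: go left to 2.
        2 is a leaf — visit 2.
      At 18: go right to 28.
        28 is a leaf — visit 28.
    At 10: go right to 25.
      Visit 25.
      At 25: go left to 26.
        Visit 26.
        At 26: go left to 37.
          Visit 37.
          At 37: go left to 39.
            Visit 39.
            At 39: no left child.
            At 39: go right to 27.
              Visit 27.
              At 27: no left child.
              At 27: go right to 34.
                34 is a leaf — visit 34.
          At 37: no right child.
        At 26: no right child.
      At 25: go right to 4.
        4 is a leaf — visit 4.
At 29: no right child.
Full pre-order sequence: 29, 24, 20, 10, 18, 2, 28, 25, 26, 37, 39, 27, 34, 4.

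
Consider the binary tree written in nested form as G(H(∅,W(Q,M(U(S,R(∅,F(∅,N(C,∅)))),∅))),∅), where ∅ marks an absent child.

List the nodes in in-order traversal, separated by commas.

H, Q, W, S, U, R, F, C, N, M, G

In-order visits the left subtree, then the node, then the right subtree.
At G: go left to H.
  At H: no left child.
  Visit H.
  At H: go right to W.
    At W: go left to Q.
      Q is a leaf — visit Q.
    Visit W.
    At W: go right to M.
      At M: go left to U.
        At U: go left to S.
          S is a leaf — visit S.
        Visit U.
        At U: go right to R.
          At R: no left child.
          Visit R.
          At R: go right to F.
            At F: no left child.
            Visit F.
            At F: go right to N.
              At N: go left to C.
                C is a leaf — visit C.
              Visit N.
              At N: no right child.
      Visit M.
      At M: no right child.
Visit G.
At G: no right child.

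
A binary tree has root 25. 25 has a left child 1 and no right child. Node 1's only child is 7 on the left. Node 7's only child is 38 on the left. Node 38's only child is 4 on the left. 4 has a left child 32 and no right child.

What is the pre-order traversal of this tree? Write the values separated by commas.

25, 1, 7, 38, 4, 32

Pre-order visits the node, then its left subtree, then its right subtree.
Visit 25.
At 25: go left to 1.
  Visit 1.
  At 1: go left to 7.
    Visit 7.
    At 7: go left to 38.
      Visit 38.
      At 38: go left to 4.
        Visit 4.
        At 4: go left to 32.
          32 is a leaf — visit 32.
        At 4: no right child.
      At 38: no right child.
    At 7: no right child.
  At 1: no right child.
At 25: no right child.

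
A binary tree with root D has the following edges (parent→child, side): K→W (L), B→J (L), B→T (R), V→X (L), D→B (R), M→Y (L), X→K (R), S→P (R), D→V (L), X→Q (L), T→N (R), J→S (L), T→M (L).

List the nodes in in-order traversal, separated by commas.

Q, X, W, K, V, D, S, P, J, B, Y, M, T, N

In-order visits the left subtree, then the node, then the right subtree.
At D: go left to V.
  At V: go left to X.
    At X: go left to Q.
      Q is a leaf — visit Q.
    Visit X.
    At X: go right to K.
      At K: go left to W.
        W is a leaf — visit W.
      Visit K.
      At K: no right child.
  Visit V.
  At V: no right child.
Visit D.
At D: go right to B.
  At B: go left to J.
    At J: go left to S.
      At S: no left child.
      Visit S.
      At S: go right to P.
        P is a leaf — visit P.
    Visit J.
    At J: no right child.
  Visit B.
  At B: go right to T.
    At T: go left to M.
      At M: go left to Y.
        Y is a leaf — visit Y.
      Visit M.
      At M: no right child.
    Visit T.
    At T: go right to N.
      N is a leaf — visit N.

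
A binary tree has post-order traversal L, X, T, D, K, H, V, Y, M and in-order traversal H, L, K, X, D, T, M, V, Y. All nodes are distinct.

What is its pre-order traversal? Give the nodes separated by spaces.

M H K L D X T Y V

The last element of post-order is the root; it splits in-order into left and right subtrees.
Root M: left subtree has 6 nodes {H, L, K, X, D, T}, right has 2 {V, Y}.
  Root H: left subtree has 0 nodes { }, right has 5 {L, K, X, D, T}.
    Root K: left subtree has 1 node {L}, right has 3 {X, D, T}.
      Root D: left subtree has 1 node {X}, right has 1 {T}.
  Root Y: left subtree has 1 node {V}, right has 0 { }.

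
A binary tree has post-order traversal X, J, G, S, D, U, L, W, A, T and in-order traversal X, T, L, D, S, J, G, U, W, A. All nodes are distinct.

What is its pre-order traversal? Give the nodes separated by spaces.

T X A W L U D S G J

The last element of post-order is the root; it splits in-order into left and right subtrees.
Root T: left subtree has 1 node {X}, right has 8 {L, D, S, J, G, U, W, A}.
  Root A: left subtree has 7 nodes {L, D, S, J, G, U, W}, right has 0 { }.
    Root W: left subtree has 6 nodes {L, D, S, J, G, U}, right has 0 { }.
      Root L: left subtree has 0 nodes { }, right has 5 {D, S, J, G, U}.
        Root U: left subtree has 4 nodes {D, S, J, G}, right has 0 { }.
          Root D: left subtree has 0 nodes { }, right has 3 {S, J, G}.
            Root S: left subtree has 0 nodes { }, right has 2 {J, G}.
              Root G: left subtree has 1 node {J}, right has 0 { }.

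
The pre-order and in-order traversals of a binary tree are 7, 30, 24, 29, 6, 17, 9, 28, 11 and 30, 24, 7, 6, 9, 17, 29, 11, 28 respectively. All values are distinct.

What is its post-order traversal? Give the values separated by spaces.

The first element of pre-order is the root; it splits in-order into left and right subtrees.
Root 7: left subtree has 2 nodes {30, 24}, right has 6 {6, 9, 17, 29, 11, 28}.
  Root 30: left subtree has 0 nodes { }, right has 1 {24}.
  Root 29: left subtree has 3 nodes {6, 9, 17}, right has 2 {11, 28}.
    Root 6: left subtree has 0 nodes { }, right has 2 {9, 17}.
      Root 17: left subtree has 1 node {9}, right has 0 { }.
    Root 28: left subtree has 1 node {11}, right has 0 { }.

24 30 9 17 6 11 28 29 7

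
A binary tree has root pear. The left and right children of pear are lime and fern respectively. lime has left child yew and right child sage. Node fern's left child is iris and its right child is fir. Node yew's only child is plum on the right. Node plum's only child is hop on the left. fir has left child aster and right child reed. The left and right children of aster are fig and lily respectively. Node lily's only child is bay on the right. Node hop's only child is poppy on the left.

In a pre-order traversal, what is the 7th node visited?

sage

Pre-order visits the node, then its left subtree, then its right subtree.
Visit pear.
At pear: go left to lime.
  Visit lime.
  At lime: go left to yew.
    Visit yew.
    At yew: no left child.
    At yew: go right to plum.
      Visit plum.
      At plum: go left to hop.
        Visit hop.
        At hop: go left to poppy.
          poppy is a leaf — visit poppy.
        At hop: no right child.
      At plum: no right child.
  At lime: go right to sage.
    sage is a leaf — visit sage.
At pear: go right to fern.
  Visit fern.
  At fern: go left to iris.
    iris is a leaf — visit iris.
  At fern: go right to fir.
    Visit fir.
    At fir: go left to aster.
      Visit aster.
      At aster: go left to fig.
        fig is a leaf — visit fig.
      At aster: go right to lily.
        Visit lily.
        At lily: no left child.
        At lily: go right to bay.
          bay is a leaf — visit bay.
    At fir: go right to reed.
      reed is a leaf — visit reed.
Full pre-order sequence: pear, lime, yew, plum, hop, poppy, sage, fern, iris, fir, aster, fig, lily, bay, reed.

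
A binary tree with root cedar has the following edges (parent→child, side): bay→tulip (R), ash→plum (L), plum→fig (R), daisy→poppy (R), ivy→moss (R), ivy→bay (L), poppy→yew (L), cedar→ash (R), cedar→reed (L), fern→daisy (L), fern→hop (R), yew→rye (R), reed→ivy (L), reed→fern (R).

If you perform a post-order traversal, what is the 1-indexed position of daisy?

8

Post-order visits the left subtree, then the right subtree, then the node.
At cedar: go left to reed.
  At reed: go left to ivy.
    At ivy: go left to bay.
      At bay: no left child.
      At bay: go right to tulip.
        tulip is a leaf — visit tulip.
      Visit bay.
    At ivy: go right to moss.
      moss is a leaf — visit moss.
    Visit ivy.
  At reed: go right to fern.
    At fern: go left to daisy.
      At daisy: no left child.
      At daisy: go right to poppy.
        At poppy: go left to yew.
          At yew: no left child.
          At yew: go right to rye.
            rye is a leaf — visit rye.
          Visit yew.
        At poppy: no right child.
        Visit poppy.
      Visit daisy.
    At fern: go right to hop.
      hop is a leaf — visit hop.
    Visit fern.
  Visit reed.
At cedar: go right to ash.
  At ash: go left to plum.
    At plum: no left child.
    At plum: go right to fig.
      fig is a leaf — visit fig.
    Visit plum.
  At ash: no right child.
  Visit ash.
Visit cedar.
Full post-order sequence: tulip, bay, moss, ivy, rye, yew, poppy, daisy, hop, fern, reed, fig, plum, ash, cedar.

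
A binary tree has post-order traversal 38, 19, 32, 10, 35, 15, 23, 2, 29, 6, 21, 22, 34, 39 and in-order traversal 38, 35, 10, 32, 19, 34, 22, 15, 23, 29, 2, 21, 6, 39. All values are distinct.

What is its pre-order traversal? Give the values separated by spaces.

The last element of post-order is the root; it splits in-order into left and right subtrees.
Root 39: left subtree has 13 nodes {38, 35, 10, 32, 19, 34, 22, 15, 23, 29, 2, 21, 6}, right has 0 { }.
  Root 34: left subtree has 5 nodes {38, 35, 10, 32, 19}, right has 7 {22, 15, 23, 29, 2, 21, 6}.
    Root 35: left subtree has 1 node {38}, right has 3 {10, 32, 19}.
      Root 10: left subtree has 0 nodes { }, right has 2 {32, 19}.
        Root 32: left subtree has 0 nodes { }, right has 1 {19}.
    Root 22: left subtree has 0 nodes { }, right has 6 {15, 23, 29, 2, 21, 6}.
      Root 21: left subtree has 4 nodes {15, 23, 29, 2}, right has 1 {6}.
        Root 29: left subtree has 2 nodes {15, 23}, right has 1 {2}.
          Root 23: left subtree has 1 node {15}, right has 0 { }.

39 34 35 38 10 32 19 22 21 29 23 15 2 6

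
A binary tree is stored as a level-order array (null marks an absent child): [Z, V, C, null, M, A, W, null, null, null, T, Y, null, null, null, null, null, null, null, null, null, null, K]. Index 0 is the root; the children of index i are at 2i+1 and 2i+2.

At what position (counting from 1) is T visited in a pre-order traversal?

Pre-order visits the node, then its left subtree, then its right subtree.
Visit Z.
At Z: go left to V.
  Visit V.
  At V: no left child.
  At V: go right to M.
    Visit M.
    At M: no left child.
    At M: go right to T.
      Visit T.
      At T: no left child.
      At T: go right to K.
        K is a leaf — visit K.
At Z: go right to C.
  Visit C.
  At C: go left to A.
    Visit A.
    At A: go left to Y.
      Y is a leaf — visit Y.
    At A: no right child.
  At C: go right to W.
    W is a leaf — visit W.
Full pre-order sequence: Z, V, M, T, K, C, A, Y, W.

4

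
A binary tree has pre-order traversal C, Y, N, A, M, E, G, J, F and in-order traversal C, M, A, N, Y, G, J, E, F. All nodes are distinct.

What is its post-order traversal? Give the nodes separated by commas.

The first element of pre-order is the root; it splits in-order into left and right subtrees.
Root C: left subtree has 0 nodes { }, right has 8 {M, A, N, Y, G, J, E, F}.
  Root Y: left subtree has 3 nodes {M, A, N}, right has 4 {G, J, E, F}.
    Root N: left subtree has 2 nodes {M, A}, right has 0 { }.
      Root A: left subtree has 1 node {M}, right has 0 { }.
    Root E: left subtree has 2 nodes {G, J}, right has 1 {F}.
      Root G: left subtree has 0 nodes { }, right has 1 {J}.

M, A, N, J, G, F, E, Y, C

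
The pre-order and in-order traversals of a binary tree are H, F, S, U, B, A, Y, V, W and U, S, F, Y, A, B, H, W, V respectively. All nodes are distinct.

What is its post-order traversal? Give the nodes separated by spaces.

U S Y A B F W V H

The first element of pre-order is the root; it splits in-order into left and right subtrees.
Root H: left subtree has 6 nodes {U, S, F, Y, A, B}, right has 2 {W, V}.
  Root F: left subtree has 2 nodes {U, S}, right has 3 {Y, A, B}.
    Root S: left subtree has 1 node {U}, right has 0 { }.
    Root B: left subtree has 2 nodes {Y, A}, right has 0 { }.
      Root A: left subtree has 1 node {Y}, right has 0 { }.
  Root V: left subtree has 1 node {W}, right has 0 { }.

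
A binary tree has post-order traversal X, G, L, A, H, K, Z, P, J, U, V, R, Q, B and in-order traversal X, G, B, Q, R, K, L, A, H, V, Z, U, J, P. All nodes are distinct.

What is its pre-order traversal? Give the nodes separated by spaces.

B G X Q R V K H A L U Z J P

The last element of post-order is the root; it splits in-order into left and right subtrees.
Root B: left subtree has 2 nodes {X, G}, right has 11 {Q, R, K, L, A, H, V, Z, U, J, P}.
  Root G: left subtree has 1 node {X}, right has 0 { }.
  Root Q: left subtree has 0 nodes { }, right has 10 {R, K, L, A, H, V, Z, U, J, P}.
    Root R: left subtree has 0 nodes { }, right has 9 {K, L, A, H, V, Z, U, J, P}.
      Root V: left subtree has 4 nodes {K, L, A, H}, right has 4 {Z, U, J, P}.
        Root K: left subtree has 0 nodes { }, right has 3 {L, A, H}.
          Root H: left subtree has 2 nodes {L, A}, right has 0 { }.
            Root A: left subtree has 1 node {L}, right has 0 { }.
        Root U: left subtree has 1 node {Z}, right has 2 {J, P}.
          Root J: left subtree has 0 nodes { }, right has 1 {P}.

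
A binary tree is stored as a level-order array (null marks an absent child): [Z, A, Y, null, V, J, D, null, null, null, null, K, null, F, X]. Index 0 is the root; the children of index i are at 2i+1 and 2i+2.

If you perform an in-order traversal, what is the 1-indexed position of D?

8

In-order visits the left subtree, then the node, then the right subtree.
At Z: go left to A.
  At A: no left child.
  Visit A.
  At A: go right to V.
    V is a leaf — visit V.
Visit Z.
At Z: go right to Y.
  At Y: go left to J.
    At J: go left to K.
      K is a leaf — visit K.
    Visit J.
    At J: no right child.
  Visit Y.
  At Y: go right to D.
    At D: go left to F.
      F is a leaf — visit F.
    Visit D.
    At D: go right to X.
      X is a leaf — visit X.
Full in-order sequence: A, V, Z, K, J, Y, F, D, X.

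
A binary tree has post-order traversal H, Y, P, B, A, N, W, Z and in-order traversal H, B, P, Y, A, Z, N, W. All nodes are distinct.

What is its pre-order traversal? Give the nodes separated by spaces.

Z A B H P Y W N

The last element of post-order is the root; it splits in-order into left and right subtrees.
Root Z: left subtree has 5 nodes {H, B, P, Y, A}, right has 2 {N, W}.
  Root A: left subtree has 4 nodes {H, B, P, Y}, right has 0 { }.
    Root B: left subtree has 1 node {H}, right has 2 {P, Y}.
      Root P: left subtree has 0 nodes { }, right has 1 {Y}.
  Root W: left subtree has 1 node {N}, right has 0 { }.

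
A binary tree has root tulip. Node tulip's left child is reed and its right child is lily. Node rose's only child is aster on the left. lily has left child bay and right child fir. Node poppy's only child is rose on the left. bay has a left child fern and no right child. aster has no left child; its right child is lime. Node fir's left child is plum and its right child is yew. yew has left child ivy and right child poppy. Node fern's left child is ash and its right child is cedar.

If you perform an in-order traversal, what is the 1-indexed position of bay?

In-order visits the left subtree, then the node, then the right subtree.
At tulip: go left to reed.
  reed is a leaf — visit reed.
Visit tulip.
At tulip: go right to lily.
  At lily: go left to bay.
    At bay: go left to fern.
      At fern: go left to ash.
        ash is a leaf — visit ash.
      Visit fern.
      At fern: go right to cedar.
        cedar is a leaf — visit cedar.
    Visit bay.
    At bay: no right child.
  Visit lily.
  At lily: go right to fir.
    At fir: go left to plum.
      plum is a leaf — visit plum.
    Visit fir.
    At fir: go right to yew.
      At yew: go left to ivy.
        ivy is a leaf — visit ivy.
      Visit yew.
      At yew: go right to poppy.
        At poppy: go left to rose.
          At rose: go left to aster.
            At aster: no left child.
            Visit aster.
            At aster: go right to lime.
              lime is a leaf — visit lime.
          Visit rose.
          At rose: no right child.
        Visit poppy.
        At poppy: no right child.
Full in-order sequence: reed, tulip, ash, fern, cedar, bay, lily, plum, fir, ivy, yew, aster, lime, rose, poppy.

6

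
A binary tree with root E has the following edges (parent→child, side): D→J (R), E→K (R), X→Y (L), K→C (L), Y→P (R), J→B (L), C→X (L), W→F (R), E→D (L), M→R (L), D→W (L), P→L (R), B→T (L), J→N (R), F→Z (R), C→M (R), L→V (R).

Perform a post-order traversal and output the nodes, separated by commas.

Z, F, W, T, B, N, J, D, V, L, P, Y, X, R, M, C, K, E

Post-order visits the left subtree, then the right subtree, then the node.
At E: go left to D.
  At D: go left to W.
    At W: no left child.
    At W: go right to F.
      At F: no left child.
      At F: go right to Z.
        Z is a leaf — visit Z.
      Visit F.
    Visit W.
  At D: go right to J.
    At J: go left to B.
      At B: go left to T.
        T is a leaf — visit T.
      At B: no right child.
      Visit B.
    At J: go right to N.
      N is a leaf — visit N.
    Visit J.
  Visit D.
At E: go right to K.
  At K: go left to C.
    At C: go left to X.
      At X: go left to Y.
        At Y: no left child.
        At Y: go right to P.
          At P: no left child.
          At P: go right to L.
            At L: no left child.
            At L: go right to V.
              V is a leaf — visit V.
            Visit L.
          Visit P.
        Visit Y.
      At X: no right child.
      Visit X.
    At C: go right to M.
      At M: go left to R.
        R is a leaf — visit R.
      At M: no right child.
      Visit M.
    Visit C.
  At K: no right child.
  Visit K.
Visit E.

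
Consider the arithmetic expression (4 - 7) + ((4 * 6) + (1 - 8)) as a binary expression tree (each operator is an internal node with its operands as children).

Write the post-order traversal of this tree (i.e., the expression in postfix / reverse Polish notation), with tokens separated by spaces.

4 7 - 4 6 * 1 8 - + +

Post-order on an expression tree gives postfix notation: for each operator, emit left operand, right operand, then the operator.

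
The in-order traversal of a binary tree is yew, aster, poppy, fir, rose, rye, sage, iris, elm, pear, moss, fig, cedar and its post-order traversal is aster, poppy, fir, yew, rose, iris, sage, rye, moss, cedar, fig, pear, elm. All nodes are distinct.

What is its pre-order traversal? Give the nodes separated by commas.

The last element of post-order is the root; it splits in-order into left and right subtrees.
Root elm: left subtree has 8 nodes {yew, aster, poppy, fir, rose, rye, sage, iris}, right has 4 {pear, moss, fig, cedar}.
  Root rye: left subtree has 5 nodes {yew, aster, poppy, fir, rose}, right has 2 {sage, iris}.
    Root rose: left subtree has 4 nodes {yew, aster, poppy, fir}, right has 0 { }.
      Root yew: left subtree has 0 nodes { }, right has 3 {aster, poppy, fir}.
        Root fir: left subtree has 2 nodes {aster, poppy}, right has 0 { }.
          Root poppy: left subtree has 1 node {aster}, right has 0 { }.
    Root sage: left subtree has 0 nodes { }, right has 1 {iris}.
  Root pear: left subtree has 0 nodes { }, right has 3 {moss, fig, cedar}.
    Root fig: left subtree has 1 node {moss}, right has 1 {cedar}.

elm, rye, rose, yew, fir, poppy, aster, sage, iris, pear, fig, moss, cedar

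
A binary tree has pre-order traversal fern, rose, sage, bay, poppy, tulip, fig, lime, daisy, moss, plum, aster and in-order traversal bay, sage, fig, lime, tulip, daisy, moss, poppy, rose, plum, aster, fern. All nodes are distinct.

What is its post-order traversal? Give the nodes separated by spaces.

The first element of pre-order is the root; it splits in-order into left and right subtrees.
Root fern: left subtree has 11 nodes {bay, sage, fig, lime, tulip, daisy, moss, poppy, rose, plum, aster}, right has 0 { }.
  Root rose: left subtree has 8 nodes {bay, sage, fig, lime, tulip, daisy, moss, poppy}, right has 2 {plum, aster}.
    Root sage: left subtree has 1 node {bay}, right has 6 {fig, lime, tulip, daisy, moss, poppy}.
      Root poppy: left subtree has 5 nodes {fig, lime, tulip, daisy, moss}, right has 0 { }.
        Root tulip: left subtree has 2 nodes {fig, lime}, right has 2 {daisy, moss}.
          Root fig: left subtree has 0 nodes { }, right has 1 {lime}.
          Root daisy: left subtree has 0 nodes { }, right has 1 {moss}.
    Root plum: left subtree has 0 nodes { }, right has 1 {aster}.

bay lime fig moss daisy tulip poppy sage aster plum rose fern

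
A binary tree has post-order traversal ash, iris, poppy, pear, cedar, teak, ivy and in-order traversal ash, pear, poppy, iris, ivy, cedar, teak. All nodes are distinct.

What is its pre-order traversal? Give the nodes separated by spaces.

The last element of post-order is the root; it splits in-order into left and right subtrees.
Root ivy: left subtree has 4 nodes {ash, pear, poppy, iris}, right has 2 {cedar, teak}.
  Root pear: left subtree has 1 node {ash}, right has 2 {poppy, iris}.
    Root poppy: left subtree has 0 nodes { }, right has 1 {iris}.
  Root teak: left subtree has 1 node {cedar}, right has 0 { }.

ivy pear ash poppy iris teak cedar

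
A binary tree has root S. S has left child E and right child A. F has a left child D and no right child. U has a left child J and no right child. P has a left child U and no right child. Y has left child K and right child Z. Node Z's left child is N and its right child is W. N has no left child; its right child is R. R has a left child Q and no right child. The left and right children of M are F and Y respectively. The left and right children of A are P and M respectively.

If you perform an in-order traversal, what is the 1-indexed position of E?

In-order visits the left subtree, then the node, then the right subtree.
At S: go left to E.
  E is a leaf — visit E.
Visit S.
At S: go right to A.
  At A: go left to P.
    At P: go left to U.
      At U: go left to J.
        J is a leaf — visit J.
      Visit U.
      At U: no right child.
    Visit P.
    At P: no right child.
  Visit A.
  At A: go right to M.
    At M: go left to F.
      At F: go left to D.
        D is a leaf — visit D.
      Visit F.
      At F: no right child.
    Visit M.
    At M: go right to Y.
      At Y: go left to K.
        K is a leaf — visit K.
      Visit Y.
      At Y: go right to Z.
        At Z: go left to N.
          At N: no left child.
          Visit N.
          At N: go right to R.
            At R: go left to Q.
              Q is a leaf — visit Q.
            Visit R.
            At R: no right child.
        Visit Z.
        At Z: go right to W.
          W is a leaf — visit W.
Full in-order sequence: E, S, J, U, P, A, D, F, M, K, Y, N, Q, R, Z, W.

1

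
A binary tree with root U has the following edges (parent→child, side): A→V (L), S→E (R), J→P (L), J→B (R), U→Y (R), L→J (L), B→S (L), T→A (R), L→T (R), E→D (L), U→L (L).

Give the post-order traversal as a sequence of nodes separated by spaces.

Post-order visits the left subtree, then the right subtree, then the node.
At U: go left to L.
  At L: go left to J.
    At J: go left to P.
      P is a leaf — visit P.
    At J: go right to B.
      At B: go left to S.
        At S: no left child.
        At S: go right to E.
          At E: go left to D.
            D is a leaf — visit D.
          At E: no right child.
          Visit E.
        Visit S.
      At B: no right child.
      Visit B.
    Visit J.
  At L: go right to T.
    At T: no left child.
    At T: go right to A.
      At A: go left to V.
        V is a leaf — visit V.
      At A: no right child.
      Visit A.
    Visit T.
  Visit L.
At U: go right to Y.
  Y is a leaf — visit Y.
Visit U.

P D E S B J V A T L Y U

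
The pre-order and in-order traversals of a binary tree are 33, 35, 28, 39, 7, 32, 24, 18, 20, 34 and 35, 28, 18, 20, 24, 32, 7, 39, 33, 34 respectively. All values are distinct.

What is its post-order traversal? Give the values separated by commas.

The first element of pre-order is the root; it splits in-order into left and right subtrees.
Root 33: left subtree has 8 nodes {35, 28, 18, 20, 24, 32, 7, 39}, right has 1 {34}.
  Root 35: left subtree has 0 nodes { }, right has 7 {28, 18, 20, 24, 32, 7, 39}.
    Root 28: left subtree has 0 nodes { }, right has 6 {18, 20, 24, 32, 7, 39}.
      Root 39: left subtree has 5 nodes {18, 20, 24, 32, 7}, right has 0 { }.
        Root 7: left subtree has 4 nodes {18, 20, 24, 32}, right has 0 { }.
          Root 32: left subtree has 3 nodes {18, 20, 24}, right has 0 { }.
            Root 24: left subtree has 2 nodes {18, 20}, right has 0 { }.
              Root 18: left subtree has 0 nodes { }, right has 1 {20}.

20, 18, 24, 32, 7, 39, 28, 35, 34, 33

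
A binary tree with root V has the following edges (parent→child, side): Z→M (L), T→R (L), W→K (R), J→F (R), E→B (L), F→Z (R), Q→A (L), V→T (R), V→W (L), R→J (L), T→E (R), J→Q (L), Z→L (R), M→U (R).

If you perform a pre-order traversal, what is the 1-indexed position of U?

Pre-order visits the node, then its left subtree, then its right subtree.
Visit V.
At V: go left to W.
  Visit W.
  At W: no left child.
  At W: go right to K.
    K is a leaf — visit K.
At V: go right to T.
  Visit T.
  At T: go left to R.
    Visit R.
    At R: go left to J.
      Visit J.
      At J: go left to Q.
        Visit Q.
        At Q: go left to A.
          A is a leaf — visit A.
        At Q: no right child.
      At J: go right to F.
        Visit F.
        At F: no left child.
        At F: go right to Z.
          Visit Z.
          At Z: go left to M.
            Visit M.
            At M: no left child.
            At M: go right to U.
              U is a leaf — visit U.
          At Z: go right to L.
            L is a leaf — visit L.
    At R: no right child.
  At T: go right to E.
    Visit E.
    At E: go left to B.
      B is a leaf — visit B.
    At E: no right child.
Full pre-order sequence: V, W, K, T, R, J, Q, A, F, Z, M, U, L, E, B.

12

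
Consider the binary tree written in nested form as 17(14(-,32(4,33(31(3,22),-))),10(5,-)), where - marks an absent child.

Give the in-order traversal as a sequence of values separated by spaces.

14 4 32 3 31 22 33 17 5 10

In-order visits the left subtree, then the node, then the right subtree.
At 17: go left to 14.
  At 14: no left child.
  Visit 14.
  At 14: go right to 32.
    At 32: go left to 4.
      4 is a leaf — visit 4.
    Visit 32.
    At 32: go right to 33.
      At 33: go left to 31.
        At 31: go left to 3.
          3 is a leaf — visit 3.
        Visit 31.
        At 31: go right to 22.
          22 is a leaf — visit 22.
      Visit 33.
      At 33: no right child.
Visit 17.
At 17: go right to 10.
  At 10: go left to 5.
    5 is a leaf — visit 5.
  Visit 10.
  At 10: no right child.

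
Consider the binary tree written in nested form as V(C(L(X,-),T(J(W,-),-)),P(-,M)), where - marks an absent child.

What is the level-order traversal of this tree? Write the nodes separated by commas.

V, C, P, L, T, M, X, J, W

Level-order visits nodes level by level from the root, left to right within each level.
Level 0: V
Level 1: C, P
Level 2: L, T, M
Level 3: X, J
Level 4: W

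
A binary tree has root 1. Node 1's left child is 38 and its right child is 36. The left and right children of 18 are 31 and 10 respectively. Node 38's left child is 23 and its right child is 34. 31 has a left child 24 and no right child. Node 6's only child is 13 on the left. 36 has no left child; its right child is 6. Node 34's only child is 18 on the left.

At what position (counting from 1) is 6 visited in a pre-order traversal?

Pre-order visits the node, then its left subtree, then its right subtree.
Visit 1.
At 1: go left to 38.
  Visit 38.
  At 38: go left to 23.
    23 is a leaf — visit 23.
  At 38: go right to 34.
    Visit 34.
    At 34: go left to 18.
      Visit 18.
      At 18: go left to 31.
        Visit 31.
        At 31: go left to 24.
          24 is a leaf — visit 24.
        At 31: no right child.
      At 18: go right to 10.
        10 is a leaf — visit 10.
    At 34: no right child.
At 1: go right to 36.
  Visit 36.
  At 36: no left child.
  At 36: go right to 6.
    Visit 6.
    At 6: go left to 13.
      13 is a leaf — visit 13.
    At 6: no right child.
Full pre-order sequence: 1, 38, 23, 34, 18, 31, 24, 10, 36, 6, 13.

10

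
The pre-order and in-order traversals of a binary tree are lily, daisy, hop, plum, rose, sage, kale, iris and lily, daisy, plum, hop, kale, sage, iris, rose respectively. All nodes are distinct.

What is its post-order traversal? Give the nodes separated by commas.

plum, kale, iris, sage, rose, hop, daisy, lily

The first element of pre-order is the root; it splits in-order into left and right subtrees.
Root lily: left subtree has 0 nodes { }, right has 7 {daisy, plum, hop, kale, sage, iris, rose}.
  Root daisy: left subtree has 0 nodes { }, right has 6 {plum, hop, kale, sage, iris, rose}.
    Root hop: left subtree has 1 node {plum}, right has 4 {kale, sage, iris, rose}.
      Root rose: left subtree has 3 nodes {kale, sage, iris}, right has 0 { }.
        Root sage: left subtree has 1 node {kale}, right has 1 {iris}.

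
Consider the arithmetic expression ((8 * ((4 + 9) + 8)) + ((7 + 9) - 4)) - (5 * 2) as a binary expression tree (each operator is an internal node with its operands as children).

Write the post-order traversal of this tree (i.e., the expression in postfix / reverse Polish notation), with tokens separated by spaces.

8 4 9 + 8 + * 7 9 + 4 - + 5 2 * -

Post-order on an expression tree gives postfix notation: for each operator, emit left operand, right operand, then the operator.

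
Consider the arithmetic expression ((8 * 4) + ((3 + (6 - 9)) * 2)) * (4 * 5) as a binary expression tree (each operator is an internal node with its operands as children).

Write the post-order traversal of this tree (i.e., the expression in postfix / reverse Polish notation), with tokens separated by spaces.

8 4 * 3 6 9 - + 2 * + 4 5 * *

Post-order on an expression tree gives postfix notation: for each operator, emit left operand, right operand, then the operator.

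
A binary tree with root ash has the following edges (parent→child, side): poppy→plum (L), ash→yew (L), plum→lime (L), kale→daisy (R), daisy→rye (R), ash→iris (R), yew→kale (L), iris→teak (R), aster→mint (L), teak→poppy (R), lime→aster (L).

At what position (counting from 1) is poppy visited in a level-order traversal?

7

Level-order visits nodes level by level from the root, left to right within each level.
Level 0: ash
Level 1: yew, iris
Level 2: kale, teak
Level 3: daisy, poppy
Level 4: rye, plum
Level 5: lime
Level 6: aster
Level 7: mint
Full level-order sequence: ash, yew, iris, kale, teak, daisy, poppy, rye, plum, lime, aster, mint.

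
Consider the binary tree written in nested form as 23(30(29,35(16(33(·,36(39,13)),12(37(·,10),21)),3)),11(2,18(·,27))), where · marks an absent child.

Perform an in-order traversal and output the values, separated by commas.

In-order visits the left subtree, then the node, then the right subtree.
At 23: go left to 30.
  At 30: go left to 29.
    29 is a leaf — visit 29.
  Visit 30.
  At 30: go right to 35.
    At 35: go left to 16.
      At 16: go left to 33.
        At 33: no left child.
        Visit 33.
        At 33: go right to 36.
          At 36: go left to 39.
            39 is a leaf — visit 39.
          Visit 36.
          At 36: go right to 13.
            13 is a leaf — visit 13.
      Visit 16.
      At 16: go right to 12.
        At 12: go left to 37.
          At 37: no left child.
          Visit 37.
          At 37: go right to 10.
            10 is a leaf — visit 10.
        Visit 12.
        At 12: go right to 21.
          21 is a leaf — visit 21.
    Visit 35.
    At 35: go right to 3.
      3 is a leaf — visit 3.
Visit 23.
At 23: go right to 11.
  At 11: go left to 2.
    2 is a leaf — visit 2.
  Visit 11.
  At 11: go right to 18.
    At 18: no left child.
    Visit 18.
    At 18: go right to 27.
      27 is a leaf — visit 27.

29, 30, 33, 39, 36, 13, 16, 37, 10, 12, 21, 35, 3, 23, 2, 11, 18, 27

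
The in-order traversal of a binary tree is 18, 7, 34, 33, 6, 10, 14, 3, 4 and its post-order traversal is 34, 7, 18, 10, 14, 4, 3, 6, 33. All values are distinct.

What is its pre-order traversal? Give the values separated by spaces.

33 18 7 34 6 3 14 10 4

The last element of post-order is the root; it splits in-order into left and right subtrees.
Root 33: left subtree has 3 nodes {18, 7, 34}, right has 5 {6, 10, 14, 3, 4}.
  Root 18: left subtree has 0 nodes { }, right has 2 {7, 34}.
    Root 7: left subtree has 0 nodes { }, right has 1 {34}.
  Root 6: left subtree has 0 nodes { }, right has 4 {10, 14, 3, 4}.
    Root 3: left subtree has 2 nodes {10, 14}, right has 1 {4}.
      Root 14: left subtree has 1 node {10}, right has 0 { }.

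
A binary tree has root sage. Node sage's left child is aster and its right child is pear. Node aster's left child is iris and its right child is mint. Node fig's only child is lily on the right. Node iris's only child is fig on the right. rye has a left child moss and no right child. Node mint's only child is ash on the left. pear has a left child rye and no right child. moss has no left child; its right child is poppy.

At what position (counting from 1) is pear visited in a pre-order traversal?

8

Pre-order visits the node, then its left subtree, then its right subtree.
Visit sage.
At sage: go left to aster.
  Visit aster.
  At aster: go left to iris.
    Visit iris.
    At iris: no left child.
    At iris: go right to fig.
      Visit fig.
      At fig: no left child.
      At fig: go right to lily.
        lily is a leaf — visit lily.
  At aster: go right to mint.
    Visit mint.
    At mint: go left to ash.
      ash is a leaf — visit ash.
    At mint: no right child.
At sage: go right to pear.
  Visit pear.
  At pear: go left to rye.
    Visit rye.
    At rye: go left to moss.
      Visit moss.
      At moss: no left child.
      At moss: go right to poppy.
        poppy is a leaf — visit poppy.
    At rye: no right child.
  At pear: no right child.
Full pre-order sequence: sage, aster, iris, fig, lily, mint, ash, pear, rye, moss, poppy.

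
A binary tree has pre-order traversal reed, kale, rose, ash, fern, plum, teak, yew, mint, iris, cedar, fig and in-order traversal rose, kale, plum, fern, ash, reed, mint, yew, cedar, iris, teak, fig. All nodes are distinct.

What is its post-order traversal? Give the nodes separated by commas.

The first element of pre-order is the root; it splits in-order into left and right subtrees.
Root reed: left subtree has 5 nodes {rose, kale, plum, fern, ash}, right has 6 {mint, yew, cedar, iris, teak, fig}.
  Root kale: left subtree has 1 node {rose}, right has 3 {plum, fern, ash}.
    Root ash: left subtree has 2 nodes {plum, fern}, right has 0 { }.
      Root fern: left subtree has 1 node {plum}, right has 0 { }.
  Root teak: left subtree has 4 nodes {mint, yew, cedar, iris}, right has 1 {fig}.
    Root yew: left subtree has 1 node {mint}, right has 2 {cedar, iris}.
      Root iris: left subtree has 1 node {cedar}, right has 0 { }.

rose, plum, fern, ash, kale, mint, cedar, iris, yew, fig, teak, reed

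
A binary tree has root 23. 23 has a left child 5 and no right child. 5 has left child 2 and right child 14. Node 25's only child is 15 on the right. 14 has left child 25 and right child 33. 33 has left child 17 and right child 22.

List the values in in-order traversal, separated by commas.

2, 5, 25, 15, 14, 17, 33, 22, 23

In-order visits the left subtree, then the node, then the right subtree.
At 23: go left to 5.
  At 5: go left to 2.
    2 is a leaf — visit 2.
  Visit 5.
  At 5: go right to 14.
    At 14: go left to 25.
      At 25: no left child.
      Visit 25.
      At 25: go right to 15.
        15 is a leaf — visit 15.
    Visit 14.
    At 14: go right to 33.
      At 33: go left to 17.
        17 is a leaf — visit 17.
      Visit 33.
      At 33: go right to 22.
        22 is a leaf — visit 22.
Visit 23.
At 23: no right child.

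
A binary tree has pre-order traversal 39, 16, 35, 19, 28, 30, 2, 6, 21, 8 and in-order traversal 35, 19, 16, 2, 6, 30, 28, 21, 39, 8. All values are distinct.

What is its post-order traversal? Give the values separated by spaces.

The first element of pre-order is the root; it splits in-order into left and right subtrees.
Root 39: left subtree has 8 nodes {35, 19, 16, 2, 6, 30, 28, 21}, right has 1 {8}.
  Root 16: left subtree has 2 nodes {35, 19}, right has 5 {2, 6, 30, 28, 21}.
    Root 35: left subtree has 0 nodes { }, right has 1 {19}.
    Root 28: left subtree has 3 nodes {2, 6, 30}, right has 1 {21}.
      Root 30: left subtree has 2 nodes {2, 6}, right has 0 { }.
        Root 2: left subtree has 0 nodes { }, right has 1 {6}.

19 35 6 2 30 21 28 16 8 39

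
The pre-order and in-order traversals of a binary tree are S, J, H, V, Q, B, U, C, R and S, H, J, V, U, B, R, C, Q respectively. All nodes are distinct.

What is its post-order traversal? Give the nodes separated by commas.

The first element of pre-order is the root; it splits in-order into left and right subtrees.
Root S: left subtree has 0 nodes { }, right has 8 {H, J, V, U, B, R, C, Q}.
  Root J: left subtree has 1 node {H}, right has 6 {V, U, B, R, C, Q}.
    Root V: left subtree has 0 nodes { }, right has 5 {U, B, R, C, Q}.
      Root Q: left subtree has 4 nodes {U, B, R, C}, right has 0 { }.
        Root B: left subtree has 1 node {U}, right has 2 {R, C}.
          Root C: left subtree has 1 node {R}, right has 0 { }.

H, U, R, C, B, Q, V, J, S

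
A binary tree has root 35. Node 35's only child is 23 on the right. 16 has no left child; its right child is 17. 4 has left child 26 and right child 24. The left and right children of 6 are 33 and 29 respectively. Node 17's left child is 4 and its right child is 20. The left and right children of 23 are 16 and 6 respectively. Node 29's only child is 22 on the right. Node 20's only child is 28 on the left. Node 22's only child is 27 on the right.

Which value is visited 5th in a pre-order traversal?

4

Pre-order visits the node, then its left subtree, then its right subtree.
Visit 35.
At 35: no left child.
At 35: go right to 23.
  Visit 23.
  At 23: go left to 16.
    Visit 16.
    At 16: no left child.
    At 16: go right to 17.
      Visit 17.
      At 17: go left to 4.
        Visit 4.
        At 4: go left to 26.
          26 is a leaf — visit 26.
        At 4: go right to 24.
          24 is a leaf — visit 24.
      At 17: go right to 20.
        Visit 20.
        At 20: go left to 28.
          28 is a leaf — visit 28.
        At 20: no right child.
  At 23: go right to 6.
    Visit 6.
    At 6: go left to 33.
      33 is a leaf — visit 33.
    At 6: go right to 29.
      Visit 29.
      At 29: no left child.
      At 29: go right to 22.
        Visit 22.
        At 22: no left child.
        At 22: go right to 27.
          27 is a leaf — visit 27.
Full pre-order sequence: 35, 23, 16, 17, 4, 26, 24, 20, 28, 6, 33, 29, 22, 27.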